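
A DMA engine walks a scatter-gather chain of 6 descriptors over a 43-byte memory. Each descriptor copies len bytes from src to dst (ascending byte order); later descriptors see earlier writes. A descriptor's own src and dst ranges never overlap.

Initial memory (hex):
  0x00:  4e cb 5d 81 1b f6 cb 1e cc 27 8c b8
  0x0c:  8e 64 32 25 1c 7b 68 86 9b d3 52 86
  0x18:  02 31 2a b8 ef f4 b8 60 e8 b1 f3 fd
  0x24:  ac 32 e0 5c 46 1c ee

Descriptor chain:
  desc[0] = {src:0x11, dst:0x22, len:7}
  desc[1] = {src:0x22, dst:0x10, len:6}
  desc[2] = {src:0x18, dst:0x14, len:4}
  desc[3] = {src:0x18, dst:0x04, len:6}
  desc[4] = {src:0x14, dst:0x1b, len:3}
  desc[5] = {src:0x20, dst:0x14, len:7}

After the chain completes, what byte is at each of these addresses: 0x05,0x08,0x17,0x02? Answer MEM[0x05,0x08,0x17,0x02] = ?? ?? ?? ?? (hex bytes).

D0: mem[0x22..0x28] <- [7b 68 86 9b d3 52 86]
D1: mem[0x10..0x15] <- [7b 68 86 9b d3 52]
D2: mem[0x14..0x17] <- [02 31 2a b8]
D3: mem[0x04..0x09] <- [02 31 2a b8 ef f4]
D4: mem[0x1b..0x1d] <- [02 31 2a]
D5: mem[0x14..0x1a] <- [e8 b1 7b 68 86 9b d3]
query mem[0x05]=0x31, mem[0x08]=0xef, mem[0x17]=0x68, mem[0x02]=0x5d

MEM[0x05,0x08,0x17,0x02] = 31 ef 68 5d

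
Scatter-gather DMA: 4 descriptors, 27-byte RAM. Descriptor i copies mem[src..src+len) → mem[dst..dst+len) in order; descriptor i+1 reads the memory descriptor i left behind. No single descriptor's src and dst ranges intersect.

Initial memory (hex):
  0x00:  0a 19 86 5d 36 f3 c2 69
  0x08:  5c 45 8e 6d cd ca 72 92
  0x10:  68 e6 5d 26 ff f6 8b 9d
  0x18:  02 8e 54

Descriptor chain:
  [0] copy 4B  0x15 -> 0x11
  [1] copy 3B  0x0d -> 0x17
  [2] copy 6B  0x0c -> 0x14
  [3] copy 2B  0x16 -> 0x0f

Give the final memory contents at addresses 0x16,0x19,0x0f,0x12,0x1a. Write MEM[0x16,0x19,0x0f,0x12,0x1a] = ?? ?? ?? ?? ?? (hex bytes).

MEM[0x16,0x19,0x0f,0x12,0x1a] = 72 f6 72 8b 54

D0: mem[0x11..0x14] <- [f6 8b 9d 02]
D1: mem[0x17..0x19] <- [ca 72 92]
D2: mem[0x14..0x19] <- [cd ca 72 92 68 f6]
D3: mem[0x0f..0x10] <- [72 92]
query mem[0x16]=0x72, mem[0x19]=0xf6, mem[0x0f]=0x72, mem[0x12]=0x8b, mem[0x1a]=0x54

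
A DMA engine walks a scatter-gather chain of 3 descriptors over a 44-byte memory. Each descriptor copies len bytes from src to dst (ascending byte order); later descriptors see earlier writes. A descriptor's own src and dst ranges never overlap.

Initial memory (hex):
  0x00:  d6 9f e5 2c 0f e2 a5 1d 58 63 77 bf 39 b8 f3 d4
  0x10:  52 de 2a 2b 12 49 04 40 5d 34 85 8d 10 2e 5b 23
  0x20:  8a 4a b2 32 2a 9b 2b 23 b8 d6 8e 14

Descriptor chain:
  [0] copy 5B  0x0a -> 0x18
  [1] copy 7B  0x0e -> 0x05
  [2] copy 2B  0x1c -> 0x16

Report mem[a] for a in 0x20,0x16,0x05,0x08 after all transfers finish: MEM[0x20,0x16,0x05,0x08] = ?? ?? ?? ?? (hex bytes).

MEM[0x20,0x16,0x05,0x08] = 8a f3 f3 de

[0] 0x0a->0x18 len=5 : 77 bf 39 b8 f3
[1] 0x0e->0x05 len=7 : f3 d4 52 de 2a 2b 12
[2] 0x1c->0x16 len=2 : f3 2e
query mem[0x20]=0x8a, mem[0x16]=0xf3, mem[0x05]=0xf3, mem[0x08]=0xde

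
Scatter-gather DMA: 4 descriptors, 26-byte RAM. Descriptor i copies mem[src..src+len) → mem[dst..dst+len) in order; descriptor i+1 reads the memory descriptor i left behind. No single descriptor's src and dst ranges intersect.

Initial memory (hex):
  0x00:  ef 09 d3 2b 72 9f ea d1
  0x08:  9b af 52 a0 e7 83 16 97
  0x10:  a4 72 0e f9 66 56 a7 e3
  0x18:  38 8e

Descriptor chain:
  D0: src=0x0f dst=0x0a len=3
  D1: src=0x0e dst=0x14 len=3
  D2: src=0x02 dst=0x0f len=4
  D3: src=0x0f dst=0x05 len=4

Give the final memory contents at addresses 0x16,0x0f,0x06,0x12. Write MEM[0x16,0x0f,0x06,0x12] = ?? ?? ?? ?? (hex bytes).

#0 dst[0x0a+3] := {0x97,0xa4,0x72}
#1 dst[0x14+3] := {0x16,0x97,0xa4}
#2 dst[0x0f+4] := {0xd3,0x2b,0x72,0x9f}
#3 dst[0x05+4] := {0xd3,0x2b,0x72,0x9f}
query mem[0x16]=0xa4, mem[0x0f]=0xd3, mem[0x06]=0x2b, mem[0x12]=0x9f

MEM[0x16,0x0f,0x06,0x12] = a4 d3 2b 9f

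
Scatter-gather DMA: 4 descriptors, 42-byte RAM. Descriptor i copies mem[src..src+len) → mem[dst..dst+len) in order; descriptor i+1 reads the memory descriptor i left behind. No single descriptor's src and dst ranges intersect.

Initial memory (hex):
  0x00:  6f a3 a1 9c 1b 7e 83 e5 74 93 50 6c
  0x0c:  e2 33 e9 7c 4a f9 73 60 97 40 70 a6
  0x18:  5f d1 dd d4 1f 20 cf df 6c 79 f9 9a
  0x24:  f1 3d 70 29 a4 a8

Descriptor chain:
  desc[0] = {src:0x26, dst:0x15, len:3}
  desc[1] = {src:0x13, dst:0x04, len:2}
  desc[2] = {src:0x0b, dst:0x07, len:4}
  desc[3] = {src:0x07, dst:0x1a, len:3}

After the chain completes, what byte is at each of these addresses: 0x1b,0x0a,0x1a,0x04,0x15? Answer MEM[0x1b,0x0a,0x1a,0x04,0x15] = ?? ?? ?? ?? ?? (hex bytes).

#0 dst[0x15+3] := {0x70,0x29,0xa4}
#1 dst[0x04+2] := {0x60,0x97}
#2 dst[0x07+4] := {0x6c,0xe2,0x33,0xe9}
#3 dst[0x1a+3] := {0x6c,0xe2,0x33}
query mem[0x1b]=0xe2, mem[0x0a]=0xe9, mem[0x1a]=0x6c, mem[0x04]=0x60, mem[0x15]=0x70

MEM[0x1b,0x0a,0x1a,0x04,0x15] = e2 e9 6c 60 70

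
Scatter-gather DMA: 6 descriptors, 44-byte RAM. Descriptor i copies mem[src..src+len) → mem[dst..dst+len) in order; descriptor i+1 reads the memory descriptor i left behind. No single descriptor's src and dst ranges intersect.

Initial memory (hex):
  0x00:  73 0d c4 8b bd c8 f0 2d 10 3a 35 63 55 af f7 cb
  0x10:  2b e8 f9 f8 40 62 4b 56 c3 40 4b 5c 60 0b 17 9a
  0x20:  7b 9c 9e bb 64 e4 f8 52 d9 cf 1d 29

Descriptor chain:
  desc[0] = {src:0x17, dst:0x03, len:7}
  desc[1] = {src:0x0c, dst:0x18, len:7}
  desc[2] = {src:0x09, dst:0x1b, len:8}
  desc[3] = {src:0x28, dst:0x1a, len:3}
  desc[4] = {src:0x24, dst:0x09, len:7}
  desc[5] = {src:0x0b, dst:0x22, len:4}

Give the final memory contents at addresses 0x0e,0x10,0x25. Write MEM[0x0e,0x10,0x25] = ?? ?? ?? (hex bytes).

MEM[0x0e,0x10,0x25] = cf 2b cf

  after D0: wrote 7B at 0x03 = 56c3404b5c600b
  after D1: wrote 7B at 0x18 = 55aff7cb2be8f9
  after D2: wrote 8B at 0x1b = 0b356355aff7cb2b
  after D3: wrote 3B at 0x1a = d9cf1d
  after D4: wrote 7B at 0x09 = 64e4f852d9cf1d
  after D5: wrote 4B at 0x22 = f852d9cf
query mem[0x0e]=0xcf, mem[0x10]=0x2b, mem[0x25]=0xcf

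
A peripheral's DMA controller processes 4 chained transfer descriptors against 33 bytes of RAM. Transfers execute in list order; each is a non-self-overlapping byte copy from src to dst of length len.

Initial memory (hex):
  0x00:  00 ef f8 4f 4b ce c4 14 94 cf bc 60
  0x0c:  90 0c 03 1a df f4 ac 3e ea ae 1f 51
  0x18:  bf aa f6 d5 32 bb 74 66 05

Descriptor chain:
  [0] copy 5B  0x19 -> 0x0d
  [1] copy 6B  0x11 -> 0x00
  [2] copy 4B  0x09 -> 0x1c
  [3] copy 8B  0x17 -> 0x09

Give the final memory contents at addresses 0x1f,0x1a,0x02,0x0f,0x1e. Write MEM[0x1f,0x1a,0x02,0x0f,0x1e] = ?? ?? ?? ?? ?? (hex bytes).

MEM[0x1f,0x1a,0x02,0x0f,0x1e] = 90 f6 3e bc 60

  after D0: wrote 5B at 0x0d = aaf6d532bb
  after D1: wrote 6B at 0x00 = bbac3eeaae1f
  after D2: wrote 4B at 0x1c = cfbc6090
  after D3: wrote 8B at 0x09 = 51bfaaf6d5cfbc60
query mem[0x1f]=0x90, mem[0x1a]=0xf6, mem[0x02]=0x3e, mem[0x0f]=0xbc, mem[0x1e]=0x60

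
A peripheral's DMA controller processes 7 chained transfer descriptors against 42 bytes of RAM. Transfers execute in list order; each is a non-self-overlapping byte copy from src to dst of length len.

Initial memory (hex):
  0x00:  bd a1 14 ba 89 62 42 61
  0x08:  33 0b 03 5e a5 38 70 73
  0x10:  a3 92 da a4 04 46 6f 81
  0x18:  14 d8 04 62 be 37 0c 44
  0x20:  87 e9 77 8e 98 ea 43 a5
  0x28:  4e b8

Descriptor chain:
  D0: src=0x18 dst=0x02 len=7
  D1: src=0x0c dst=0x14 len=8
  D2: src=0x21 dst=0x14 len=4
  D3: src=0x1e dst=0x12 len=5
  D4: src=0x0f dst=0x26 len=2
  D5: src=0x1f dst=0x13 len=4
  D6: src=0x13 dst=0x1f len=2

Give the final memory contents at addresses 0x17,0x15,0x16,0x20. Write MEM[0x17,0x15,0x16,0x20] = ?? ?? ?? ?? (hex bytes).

#0 dst[0x02+7] := {0x14,0xd8,0x04,0x62,0xbe,0x37,0x0c}
#1 dst[0x14+8] := {0xa5,0x38,0x70,0x73,0xa3,0x92,0xda,0xa4}
#2 dst[0x14+4] := {0xe9,0x77,0x8e,0x98}
#3 dst[0x12+5] := {0x0c,0x44,0x87,0xe9,0x77}
#4 dst[0x26+2] := {0x73,0xa3}
#5 dst[0x13+4] := {0x44,0x87,0xe9,0x77}
#6 dst[0x1f+2] := {0x44,0x87}
query mem[0x17]=0x98, mem[0x15]=0xe9, mem[0x16]=0x77, mem[0x20]=0x87

MEM[0x17,0x15,0x16,0x20] = 98 e9 77 87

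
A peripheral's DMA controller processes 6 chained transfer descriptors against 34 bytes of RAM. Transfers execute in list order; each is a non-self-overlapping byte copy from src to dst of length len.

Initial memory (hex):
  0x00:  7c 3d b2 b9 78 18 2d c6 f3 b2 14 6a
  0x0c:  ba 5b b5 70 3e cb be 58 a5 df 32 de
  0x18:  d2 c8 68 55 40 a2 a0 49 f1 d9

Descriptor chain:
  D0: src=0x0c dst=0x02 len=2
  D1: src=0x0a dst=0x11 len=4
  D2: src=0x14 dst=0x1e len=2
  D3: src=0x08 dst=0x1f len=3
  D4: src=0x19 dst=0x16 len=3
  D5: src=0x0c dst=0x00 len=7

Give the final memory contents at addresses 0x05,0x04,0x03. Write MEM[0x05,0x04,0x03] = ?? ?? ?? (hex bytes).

MEM[0x05,0x04,0x03] = 14 3e 70

  after D0: wrote 2B at 0x02 = ba5b
  after D1: wrote 4B at 0x11 = 146aba5b
  after D2: wrote 2B at 0x1e = 5bdf
  after D3: wrote 3B at 0x1f = f3b214
  after D4: wrote 3B at 0x16 = c86855
  after D5: wrote 7B at 0x00 = ba5bb5703e146a
query mem[0x05]=0x14, mem[0x04]=0x3e, mem[0x03]=0x70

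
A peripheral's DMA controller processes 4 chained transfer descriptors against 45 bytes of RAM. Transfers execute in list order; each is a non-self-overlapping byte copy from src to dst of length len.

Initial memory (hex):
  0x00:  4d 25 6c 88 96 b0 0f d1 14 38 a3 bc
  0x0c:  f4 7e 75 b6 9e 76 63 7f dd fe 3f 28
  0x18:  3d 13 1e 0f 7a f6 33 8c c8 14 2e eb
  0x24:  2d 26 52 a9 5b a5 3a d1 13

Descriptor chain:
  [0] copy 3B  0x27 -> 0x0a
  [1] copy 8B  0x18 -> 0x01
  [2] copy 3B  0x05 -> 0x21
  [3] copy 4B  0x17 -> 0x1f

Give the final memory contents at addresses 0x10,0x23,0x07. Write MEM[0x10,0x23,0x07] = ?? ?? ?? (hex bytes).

MEM[0x10,0x23,0x07] = 9e 33 33

[0] 0x27->0x0a len=3 : a9 5b a5
[1] 0x18->0x01 len=8 : 3d 13 1e 0f 7a f6 33 8c
[2] 0x05->0x21 len=3 : 7a f6 33
[3] 0x17->0x1f len=4 : 28 3d 13 1e
query mem[0x10]=0x9e, mem[0x23]=0x33, mem[0x07]=0x33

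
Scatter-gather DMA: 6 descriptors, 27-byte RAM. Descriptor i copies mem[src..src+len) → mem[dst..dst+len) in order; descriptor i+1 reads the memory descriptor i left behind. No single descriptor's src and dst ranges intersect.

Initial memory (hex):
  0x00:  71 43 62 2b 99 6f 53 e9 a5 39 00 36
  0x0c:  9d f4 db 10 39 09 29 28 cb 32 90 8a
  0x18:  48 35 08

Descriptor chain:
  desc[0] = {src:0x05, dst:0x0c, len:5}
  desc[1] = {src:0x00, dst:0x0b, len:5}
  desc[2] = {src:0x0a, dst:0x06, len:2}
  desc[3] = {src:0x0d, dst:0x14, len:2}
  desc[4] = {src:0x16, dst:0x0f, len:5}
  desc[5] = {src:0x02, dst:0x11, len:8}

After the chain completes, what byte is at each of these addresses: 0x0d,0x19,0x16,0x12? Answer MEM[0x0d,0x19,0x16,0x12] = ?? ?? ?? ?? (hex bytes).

MEM[0x0d,0x19,0x16,0x12] = 62 35 71 2b

  after D0: wrote 5B at 0x0c = 6f53e9a539
  after D1: wrote 5B at 0x0b = 7143622b99
  after D2: wrote 2B at 0x06 = 0071
  after D3: wrote 2B at 0x14 = 622b
  after D4: wrote 5B at 0x0f = 908a483508
  after D5: wrote 8B at 0x11 = 622b996f0071a539
query mem[0x0d]=0x62, mem[0x19]=0x35, mem[0x16]=0x71, mem[0x12]=0x2b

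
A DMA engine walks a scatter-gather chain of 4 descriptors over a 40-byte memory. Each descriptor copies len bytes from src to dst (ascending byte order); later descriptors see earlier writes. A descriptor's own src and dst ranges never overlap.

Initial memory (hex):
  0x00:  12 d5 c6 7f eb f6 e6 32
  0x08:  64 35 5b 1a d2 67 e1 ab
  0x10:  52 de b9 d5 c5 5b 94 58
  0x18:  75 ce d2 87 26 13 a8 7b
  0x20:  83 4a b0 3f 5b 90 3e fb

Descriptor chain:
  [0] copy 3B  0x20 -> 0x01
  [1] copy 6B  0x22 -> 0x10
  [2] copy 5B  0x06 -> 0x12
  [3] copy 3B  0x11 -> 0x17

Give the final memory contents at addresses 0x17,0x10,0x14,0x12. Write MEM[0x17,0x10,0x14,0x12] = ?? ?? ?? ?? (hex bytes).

MEM[0x17,0x10,0x14,0x12] = 3f b0 64 e6

D0: mem[0x01..0x03] <- [83 4a b0]
D1: mem[0x10..0x15] <- [b0 3f 5b 90 3e fb]
D2: mem[0x12..0x16] <- [e6 32 64 35 5b]
D3: mem[0x17..0x19] <- [3f e6 32]
query mem[0x17]=0x3f, mem[0x10]=0xb0, mem[0x14]=0x64, mem[0x12]=0xe6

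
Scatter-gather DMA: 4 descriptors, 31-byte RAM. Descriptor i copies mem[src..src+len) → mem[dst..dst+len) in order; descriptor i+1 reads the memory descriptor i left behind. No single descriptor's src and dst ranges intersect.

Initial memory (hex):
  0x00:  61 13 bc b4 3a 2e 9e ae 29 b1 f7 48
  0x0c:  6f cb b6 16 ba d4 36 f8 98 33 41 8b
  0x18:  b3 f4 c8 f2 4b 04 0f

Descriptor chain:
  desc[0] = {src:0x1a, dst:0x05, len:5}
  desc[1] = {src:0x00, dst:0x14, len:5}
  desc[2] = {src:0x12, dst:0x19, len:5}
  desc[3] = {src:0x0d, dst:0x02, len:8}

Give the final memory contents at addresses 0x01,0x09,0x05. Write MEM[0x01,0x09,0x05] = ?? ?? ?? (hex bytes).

#0 dst[0x05+5] := {0xc8,0xf2,0x4b,0x04,0x0f}
#1 dst[0x14+5] := {0x61,0x13,0xbc,0xb4,0x3a}
#2 dst[0x19+5] := {0x36,0xf8,0x61,0x13,0xbc}
#3 dst[0x02+8] := {0xcb,0xb6,0x16,0xba,0xd4,0x36,0xf8,0x61}
query mem[0x01]=0x13, mem[0x09]=0x61, mem[0x05]=0xba

MEM[0x01,0x09,0x05] = 13 61 ba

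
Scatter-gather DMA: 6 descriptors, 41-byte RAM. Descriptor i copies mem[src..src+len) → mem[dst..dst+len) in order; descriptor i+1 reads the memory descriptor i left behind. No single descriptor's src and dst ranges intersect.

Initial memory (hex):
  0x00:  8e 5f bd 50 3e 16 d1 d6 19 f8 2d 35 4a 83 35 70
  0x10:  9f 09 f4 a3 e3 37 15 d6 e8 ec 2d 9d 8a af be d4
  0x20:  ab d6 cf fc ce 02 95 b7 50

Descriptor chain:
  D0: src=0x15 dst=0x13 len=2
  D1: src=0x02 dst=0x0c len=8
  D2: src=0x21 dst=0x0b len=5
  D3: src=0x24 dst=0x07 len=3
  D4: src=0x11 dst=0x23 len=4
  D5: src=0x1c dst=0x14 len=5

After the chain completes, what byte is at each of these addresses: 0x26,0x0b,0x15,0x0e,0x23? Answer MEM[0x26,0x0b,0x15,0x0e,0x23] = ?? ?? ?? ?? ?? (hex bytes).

#0 dst[0x13+2] := {0x37,0x15}
#1 dst[0x0c+8] := {0xbd,0x50,0x3e,0x16,0xd1,0xd6,0x19,0xf8}
#2 dst[0x0b+5] := {0xd6,0xcf,0xfc,0xce,0x02}
#3 dst[0x07+3] := {0xce,0x02,0x95}
#4 dst[0x23+4] := {0xd6,0x19,0xf8,0x15}
#5 dst[0x14+5] := {0x8a,0xaf,0xbe,0xd4,0xab}
query mem[0x26]=0x15, mem[0x0b]=0xd6, mem[0x15]=0xaf, mem[0x0e]=0xce, mem[0x23]=0xd6

MEM[0x26,0x0b,0x15,0x0e,0x23] = 15 d6 af ce d6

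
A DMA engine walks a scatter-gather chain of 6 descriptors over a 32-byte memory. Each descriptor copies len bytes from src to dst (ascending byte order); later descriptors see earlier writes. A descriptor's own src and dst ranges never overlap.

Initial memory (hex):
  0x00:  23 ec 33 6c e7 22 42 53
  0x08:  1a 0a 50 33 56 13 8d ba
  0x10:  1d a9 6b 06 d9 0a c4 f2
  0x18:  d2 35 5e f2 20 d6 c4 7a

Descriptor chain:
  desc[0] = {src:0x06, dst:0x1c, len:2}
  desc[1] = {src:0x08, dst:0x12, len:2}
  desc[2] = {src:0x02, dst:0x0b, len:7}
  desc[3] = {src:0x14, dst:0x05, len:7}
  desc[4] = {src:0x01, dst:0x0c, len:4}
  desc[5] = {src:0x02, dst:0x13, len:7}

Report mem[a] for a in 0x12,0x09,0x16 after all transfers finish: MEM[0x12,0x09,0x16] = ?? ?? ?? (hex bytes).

D0: mem[0x1c..0x1d] <- [42 53]
D1: mem[0x12..0x13] <- [1a 0a]
D2: mem[0x0b..0x11] <- [33 6c e7 22 42 53 1a]
D3: mem[0x05..0x0b] <- [d9 0a c4 f2 d2 35 5e]
D4: mem[0x0c..0x0f] <- [ec 33 6c e7]
D5: mem[0x13..0x19] <- [33 6c e7 d9 0a c4 f2]
query mem[0x12]=0x1a, mem[0x09]=0xd2, mem[0x16]=0xd9

MEM[0x12,0x09,0x16] = 1a d2 d9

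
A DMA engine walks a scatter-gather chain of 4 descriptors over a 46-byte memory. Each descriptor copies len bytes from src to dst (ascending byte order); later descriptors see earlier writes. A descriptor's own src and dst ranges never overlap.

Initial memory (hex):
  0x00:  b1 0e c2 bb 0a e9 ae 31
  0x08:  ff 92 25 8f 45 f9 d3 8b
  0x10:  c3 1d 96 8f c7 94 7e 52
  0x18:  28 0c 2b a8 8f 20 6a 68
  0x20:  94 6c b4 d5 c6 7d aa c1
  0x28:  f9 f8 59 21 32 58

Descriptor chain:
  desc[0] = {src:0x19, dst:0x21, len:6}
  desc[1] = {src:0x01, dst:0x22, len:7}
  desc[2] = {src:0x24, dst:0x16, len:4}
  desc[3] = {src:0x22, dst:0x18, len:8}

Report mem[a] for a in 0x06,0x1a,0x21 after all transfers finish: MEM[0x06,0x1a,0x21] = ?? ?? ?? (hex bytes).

MEM[0x06,0x1a,0x21] = ae bb 0c

D0: mem[0x21..0x26] <- [0c 2b a8 8f 20 6a]
D1: mem[0x22..0x28] <- [0e c2 bb 0a e9 ae 31]
D2: mem[0x16..0x19] <- [bb 0a e9 ae]
D3: mem[0x18..0x1f] <- [0e c2 bb 0a e9 ae 31 f8]
query mem[0x06]=0xae, mem[0x1a]=0xbb, mem[0x21]=0x0c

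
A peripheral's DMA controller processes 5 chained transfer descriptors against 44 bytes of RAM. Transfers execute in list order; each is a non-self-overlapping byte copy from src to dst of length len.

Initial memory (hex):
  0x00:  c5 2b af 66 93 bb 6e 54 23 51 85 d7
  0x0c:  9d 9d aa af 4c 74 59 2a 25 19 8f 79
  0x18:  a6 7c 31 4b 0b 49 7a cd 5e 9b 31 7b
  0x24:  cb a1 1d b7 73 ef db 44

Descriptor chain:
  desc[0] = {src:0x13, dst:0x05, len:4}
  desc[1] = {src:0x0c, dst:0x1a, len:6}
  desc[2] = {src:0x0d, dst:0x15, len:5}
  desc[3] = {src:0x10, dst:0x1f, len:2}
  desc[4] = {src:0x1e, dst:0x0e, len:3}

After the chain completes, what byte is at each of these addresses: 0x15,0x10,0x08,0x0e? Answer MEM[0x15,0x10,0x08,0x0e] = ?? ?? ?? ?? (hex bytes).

MEM[0x15,0x10,0x08,0x0e] = 9d 74 8f 4c

D0: mem[0x05..0x08] <- [2a 25 19 8f]
D1: mem[0x1a..0x1f] <- [9d 9d aa af 4c 74]
D2: mem[0x15..0x19] <- [9d aa af 4c 74]
D3: mem[0x1f..0x20] <- [4c 74]
D4: mem[0x0e..0x10] <- [4c 4c 74]
query mem[0x15]=0x9d, mem[0x10]=0x74, mem[0x08]=0x8f, mem[0x0e]=0x4c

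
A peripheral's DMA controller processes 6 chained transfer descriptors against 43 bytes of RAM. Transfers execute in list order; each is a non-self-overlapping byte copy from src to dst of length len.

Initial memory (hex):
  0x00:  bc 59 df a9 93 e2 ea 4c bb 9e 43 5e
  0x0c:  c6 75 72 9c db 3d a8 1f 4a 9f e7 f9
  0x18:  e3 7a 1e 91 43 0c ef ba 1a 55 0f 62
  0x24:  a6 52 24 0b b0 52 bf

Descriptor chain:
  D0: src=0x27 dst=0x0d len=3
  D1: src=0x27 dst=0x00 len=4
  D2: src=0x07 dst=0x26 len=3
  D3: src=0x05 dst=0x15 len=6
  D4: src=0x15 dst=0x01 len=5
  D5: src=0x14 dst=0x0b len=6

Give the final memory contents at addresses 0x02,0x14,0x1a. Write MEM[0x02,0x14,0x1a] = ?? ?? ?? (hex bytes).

MEM[0x02,0x14,0x1a] = ea 4a 43

D0: mem[0x0d..0x0f] <- [0b b0 52]
D1: mem[0x00..0x03] <- [0b b0 52 bf]
D2: mem[0x26..0x28] <- [4c bb 9e]
D3: mem[0x15..0x1a] <- [e2 ea 4c bb 9e 43]
D4: mem[0x01..0x05] <- [e2 ea 4c bb 9e]
D5: mem[0x0b..0x10] <- [4a e2 ea 4c bb 9e]
query mem[0x02]=0xea, mem[0x14]=0x4a, mem[0x1a]=0x43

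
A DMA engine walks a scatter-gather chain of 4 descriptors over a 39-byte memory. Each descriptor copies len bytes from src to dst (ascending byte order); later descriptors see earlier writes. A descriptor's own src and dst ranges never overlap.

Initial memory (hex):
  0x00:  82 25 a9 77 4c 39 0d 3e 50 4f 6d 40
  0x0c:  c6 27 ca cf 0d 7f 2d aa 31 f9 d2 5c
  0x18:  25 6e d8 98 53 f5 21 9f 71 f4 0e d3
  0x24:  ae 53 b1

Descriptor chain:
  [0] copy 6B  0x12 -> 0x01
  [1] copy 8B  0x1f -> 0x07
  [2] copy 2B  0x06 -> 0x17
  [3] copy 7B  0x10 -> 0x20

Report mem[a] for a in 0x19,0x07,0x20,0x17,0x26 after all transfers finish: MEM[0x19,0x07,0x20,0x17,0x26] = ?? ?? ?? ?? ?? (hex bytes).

D0: mem[0x01..0x06] <- [2d aa 31 f9 d2 5c]
D1: mem[0x07..0x0e] <- [9f 71 f4 0e d3 ae 53 b1]
D2: mem[0x17..0x18] <- [5c 9f]
D3: mem[0x20..0x26] <- [0d 7f 2d aa 31 f9 d2]
query mem[0x19]=0x6e, mem[0x07]=0x9f, mem[0x20]=0x0d, mem[0x17]=0x5c, mem[0x26]=0xd2

MEM[0x19,0x07,0x20,0x17,0x26] = 6e 9f 0d 5c d2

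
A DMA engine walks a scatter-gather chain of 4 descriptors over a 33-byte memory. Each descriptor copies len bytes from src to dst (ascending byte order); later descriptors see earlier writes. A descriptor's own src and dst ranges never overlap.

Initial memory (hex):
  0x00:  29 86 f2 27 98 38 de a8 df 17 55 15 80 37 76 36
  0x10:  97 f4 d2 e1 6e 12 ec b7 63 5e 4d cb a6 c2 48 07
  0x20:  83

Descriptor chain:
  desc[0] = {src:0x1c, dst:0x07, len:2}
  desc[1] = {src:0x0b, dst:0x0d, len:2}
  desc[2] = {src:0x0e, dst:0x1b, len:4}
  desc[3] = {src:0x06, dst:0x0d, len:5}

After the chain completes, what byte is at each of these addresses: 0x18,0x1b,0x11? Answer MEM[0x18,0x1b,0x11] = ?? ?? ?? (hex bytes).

MEM[0x18,0x1b,0x11] = 63 80 55

#0 dst[0x07+2] := {0xa6,0xc2}
#1 dst[0x0d+2] := {0x15,0x80}
#2 dst[0x1b+4] := {0x80,0x36,0x97,0xf4}
#3 dst[0x0d+5] := {0xde,0xa6,0xc2,0x17,0x55}
query mem[0x18]=0x63, mem[0x1b]=0x80, mem[0x11]=0x55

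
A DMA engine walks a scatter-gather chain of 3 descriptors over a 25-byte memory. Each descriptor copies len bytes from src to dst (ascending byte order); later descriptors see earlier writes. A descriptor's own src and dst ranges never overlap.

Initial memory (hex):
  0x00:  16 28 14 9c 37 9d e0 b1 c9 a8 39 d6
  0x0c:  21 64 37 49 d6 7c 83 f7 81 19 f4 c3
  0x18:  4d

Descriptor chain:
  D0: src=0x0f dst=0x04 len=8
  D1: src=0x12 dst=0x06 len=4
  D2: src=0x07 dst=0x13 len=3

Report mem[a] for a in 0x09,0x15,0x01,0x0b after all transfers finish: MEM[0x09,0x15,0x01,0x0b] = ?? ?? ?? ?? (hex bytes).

MEM[0x09,0x15,0x01,0x0b] = 19 19 28 f4

[0] 0x0f->0x04 len=8 : 49 d6 7c 83 f7 81 19 f4
[1] 0x12->0x06 len=4 : 83 f7 81 19
[2] 0x07->0x13 len=3 : f7 81 19
query mem[0x09]=0x19, mem[0x15]=0x19, mem[0x01]=0x28, mem[0x0b]=0xf4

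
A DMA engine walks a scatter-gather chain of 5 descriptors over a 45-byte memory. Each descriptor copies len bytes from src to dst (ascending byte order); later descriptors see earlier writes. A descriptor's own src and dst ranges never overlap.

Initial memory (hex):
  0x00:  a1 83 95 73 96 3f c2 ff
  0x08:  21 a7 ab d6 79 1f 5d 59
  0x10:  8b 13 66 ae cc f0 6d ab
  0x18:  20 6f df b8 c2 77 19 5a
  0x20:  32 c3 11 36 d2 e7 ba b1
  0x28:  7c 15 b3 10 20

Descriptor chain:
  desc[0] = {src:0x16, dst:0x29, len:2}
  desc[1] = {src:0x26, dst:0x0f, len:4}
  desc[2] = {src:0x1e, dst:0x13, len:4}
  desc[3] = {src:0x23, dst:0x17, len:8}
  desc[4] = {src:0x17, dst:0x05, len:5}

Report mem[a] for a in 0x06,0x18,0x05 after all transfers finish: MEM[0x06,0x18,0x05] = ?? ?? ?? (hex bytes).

MEM[0x06,0x18,0x05] = d2 d2 36

#0 dst[0x29+2] := {0x6d,0xab}
#1 dst[0x0f+4] := {0xba,0xb1,0x7c,0x6d}
#2 dst[0x13+4] := {0x19,0x5a,0x32,0xc3}
#3 dst[0x17+8] := {0x36,0xd2,0xe7,0xba,0xb1,0x7c,0x6d,0xab}
#4 dst[0x05+5] := {0x36,0xd2,0xe7,0xba,0xb1}
query mem[0x06]=0xd2, mem[0x18]=0xd2, mem[0x05]=0x36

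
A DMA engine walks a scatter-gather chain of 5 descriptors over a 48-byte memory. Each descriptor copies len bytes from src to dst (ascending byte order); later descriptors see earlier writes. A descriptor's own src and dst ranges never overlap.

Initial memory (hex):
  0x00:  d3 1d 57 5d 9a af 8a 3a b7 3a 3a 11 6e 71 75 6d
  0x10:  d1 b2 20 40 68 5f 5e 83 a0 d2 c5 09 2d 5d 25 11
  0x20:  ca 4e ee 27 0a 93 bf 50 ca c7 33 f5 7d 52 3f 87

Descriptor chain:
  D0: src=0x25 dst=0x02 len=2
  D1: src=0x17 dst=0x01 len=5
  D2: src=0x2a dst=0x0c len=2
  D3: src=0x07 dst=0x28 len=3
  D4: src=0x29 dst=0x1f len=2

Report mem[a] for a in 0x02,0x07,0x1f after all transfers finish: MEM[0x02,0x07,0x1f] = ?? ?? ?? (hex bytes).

MEM[0x02,0x07,0x1f] = a0 3a b7

  after D0: wrote 2B at 0x02 = 93bf
  after D1: wrote 5B at 0x01 = 83a0d2c509
  after D2: wrote 2B at 0x0c = 33f5
  after D3: wrote 3B at 0x28 = 3ab73a
  after D4: wrote 2B at 0x1f = b73a
query mem[0x02]=0xa0, mem[0x07]=0x3a, mem[0x1f]=0xb7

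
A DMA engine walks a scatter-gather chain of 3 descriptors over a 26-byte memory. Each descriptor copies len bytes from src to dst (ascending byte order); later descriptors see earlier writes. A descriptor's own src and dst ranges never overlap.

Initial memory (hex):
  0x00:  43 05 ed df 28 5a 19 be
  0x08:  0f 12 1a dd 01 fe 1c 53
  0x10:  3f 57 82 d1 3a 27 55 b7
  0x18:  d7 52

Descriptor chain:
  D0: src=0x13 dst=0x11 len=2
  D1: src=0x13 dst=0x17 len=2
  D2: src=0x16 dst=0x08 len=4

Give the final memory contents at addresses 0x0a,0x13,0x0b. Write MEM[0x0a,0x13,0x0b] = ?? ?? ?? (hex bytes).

[0] 0x13->0x11 len=2 : d1 3a
[1] 0x13->0x17 len=2 : d1 3a
[2] 0x16->0x08 len=4 : 55 d1 3a 52
query mem[0x0a]=0x3a, mem[0x13]=0xd1, mem[0x0b]=0x52

MEM[0x0a,0x13,0x0b] = 3a d1 52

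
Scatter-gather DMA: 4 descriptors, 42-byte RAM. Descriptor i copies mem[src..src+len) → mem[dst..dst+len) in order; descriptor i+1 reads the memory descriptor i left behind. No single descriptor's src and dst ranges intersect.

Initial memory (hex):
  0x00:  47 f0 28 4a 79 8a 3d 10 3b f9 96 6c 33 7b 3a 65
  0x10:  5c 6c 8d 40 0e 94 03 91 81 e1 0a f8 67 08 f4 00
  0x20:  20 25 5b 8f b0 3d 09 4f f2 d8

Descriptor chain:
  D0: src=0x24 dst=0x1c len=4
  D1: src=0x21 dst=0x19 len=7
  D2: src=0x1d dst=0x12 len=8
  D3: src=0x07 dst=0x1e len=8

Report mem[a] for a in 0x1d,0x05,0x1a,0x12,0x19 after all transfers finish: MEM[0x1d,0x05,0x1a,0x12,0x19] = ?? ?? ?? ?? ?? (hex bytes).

MEM[0x1d,0x05,0x1a,0x12,0x19] = 3d 8a 5b 3d b0

D0: mem[0x1c..0x1f] <- [b0 3d 09 4f]
D1: mem[0x19..0x1f] <- [25 5b 8f b0 3d 09 4f]
D2: mem[0x12..0x19] <- [3d 09 4f 20 25 5b 8f b0]
D3: mem[0x1e..0x25] <- [10 3b f9 96 6c 33 7b 3a]
query mem[0x1d]=0x3d, mem[0x05]=0x8a, mem[0x1a]=0x5b, mem[0x12]=0x3d, mem[0x19]=0xb0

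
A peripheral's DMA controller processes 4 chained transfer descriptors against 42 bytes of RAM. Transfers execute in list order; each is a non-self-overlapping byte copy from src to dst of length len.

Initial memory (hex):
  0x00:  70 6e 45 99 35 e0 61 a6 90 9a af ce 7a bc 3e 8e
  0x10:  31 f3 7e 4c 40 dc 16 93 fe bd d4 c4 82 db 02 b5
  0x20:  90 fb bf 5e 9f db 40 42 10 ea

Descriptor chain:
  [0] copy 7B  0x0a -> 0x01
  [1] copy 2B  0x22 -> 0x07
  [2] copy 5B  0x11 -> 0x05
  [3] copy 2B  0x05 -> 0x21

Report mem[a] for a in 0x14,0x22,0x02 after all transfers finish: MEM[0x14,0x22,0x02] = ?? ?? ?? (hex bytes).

MEM[0x14,0x22,0x02] = 40 7e ce

D0: mem[0x01..0x07] <- [af ce 7a bc 3e 8e 31]
D1: mem[0x07..0x08] <- [bf 5e]
D2: mem[0x05..0x09] <- [f3 7e 4c 40 dc]
D3: mem[0x21..0x22] <- [f3 7e]
query mem[0x14]=0x40, mem[0x22]=0x7e, mem[0x02]=0xce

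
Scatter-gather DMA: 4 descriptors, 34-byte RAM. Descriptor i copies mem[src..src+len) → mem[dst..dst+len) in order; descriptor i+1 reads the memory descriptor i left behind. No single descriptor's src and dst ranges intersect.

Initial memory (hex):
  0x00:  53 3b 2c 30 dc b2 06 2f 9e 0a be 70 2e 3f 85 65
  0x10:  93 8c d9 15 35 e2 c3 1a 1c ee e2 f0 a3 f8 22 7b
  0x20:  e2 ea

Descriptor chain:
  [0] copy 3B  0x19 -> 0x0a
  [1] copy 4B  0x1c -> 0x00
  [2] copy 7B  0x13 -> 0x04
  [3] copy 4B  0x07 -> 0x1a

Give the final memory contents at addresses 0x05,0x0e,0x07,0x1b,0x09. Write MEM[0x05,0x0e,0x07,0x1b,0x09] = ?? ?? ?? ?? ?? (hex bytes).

MEM[0x05,0x0e,0x07,0x1b,0x09] = 35 85 c3 1a 1c

#0 dst[0x0a+3] := {0xee,0xe2,0xf0}
#1 dst[0x00+4] := {0xa3,0xf8,0x22,0x7b}
#2 dst[0x04+7] := {0x15,0x35,0xe2,0xc3,0x1a,0x1c,0xee}
#3 dst[0x1a+4] := {0xc3,0x1a,0x1c,0xee}
query mem[0x05]=0x35, mem[0x0e]=0x85, mem[0x07]=0xc3, mem[0x1b]=0x1a, mem[0x09]=0x1c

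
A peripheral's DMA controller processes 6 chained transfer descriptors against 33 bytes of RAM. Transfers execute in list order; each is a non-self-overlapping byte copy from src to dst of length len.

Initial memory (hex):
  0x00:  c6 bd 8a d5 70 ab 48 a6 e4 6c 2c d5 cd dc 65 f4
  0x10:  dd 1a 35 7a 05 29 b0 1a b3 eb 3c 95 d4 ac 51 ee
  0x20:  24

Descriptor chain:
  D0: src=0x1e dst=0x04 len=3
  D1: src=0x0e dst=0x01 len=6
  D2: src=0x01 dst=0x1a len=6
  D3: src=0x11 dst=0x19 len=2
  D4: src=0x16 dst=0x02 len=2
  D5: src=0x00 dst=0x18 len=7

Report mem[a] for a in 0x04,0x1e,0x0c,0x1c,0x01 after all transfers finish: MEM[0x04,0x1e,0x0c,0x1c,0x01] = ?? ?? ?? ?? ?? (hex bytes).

MEM[0x04,0x1e,0x0c,0x1c,0x01] = 1a 7a cd 1a 65

[0] 0x1e->0x04 len=3 : 51 ee 24
[1] 0x0e->0x01 len=6 : 65 f4 dd 1a 35 7a
[2] 0x01->0x1a len=6 : 65 f4 dd 1a 35 7a
[3] 0x11->0x19 len=2 : 1a 35
[4] 0x16->0x02 len=2 : b0 1a
[5] 0x00->0x18 len=7 : c6 65 b0 1a 1a 35 7a
query mem[0x04]=0x1a, mem[0x1e]=0x7a, mem[0x0c]=0xcd, mem[0x1c]=0x1a, mem[0x01]=0x65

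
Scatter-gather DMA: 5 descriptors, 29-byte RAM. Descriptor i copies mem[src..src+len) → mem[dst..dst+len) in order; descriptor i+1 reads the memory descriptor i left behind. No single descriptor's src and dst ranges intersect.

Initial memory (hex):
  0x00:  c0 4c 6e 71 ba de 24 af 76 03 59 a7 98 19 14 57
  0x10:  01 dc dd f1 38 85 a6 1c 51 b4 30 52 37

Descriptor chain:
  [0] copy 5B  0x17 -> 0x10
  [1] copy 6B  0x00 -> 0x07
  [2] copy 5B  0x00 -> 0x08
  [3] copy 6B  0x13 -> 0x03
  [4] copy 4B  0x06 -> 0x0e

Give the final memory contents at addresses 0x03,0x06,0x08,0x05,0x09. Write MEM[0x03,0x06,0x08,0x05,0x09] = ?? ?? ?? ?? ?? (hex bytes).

  after D0: wrote 5B at 0x10 = 1c51b43052
  after D1: wrote 6B at 0x07 = c04c6e71bade
  after D2: wrote 5B at 0x08 = c04c6e71ba
  after D3: wrote 6B at 0x03 = 305285a61c51
  after D4: wrote 4B at 0x0e = a61c514c
query mem[0x03]=0x30, mem[0x06]=0xa6, mem[0x08]=0x51, mem[0x05]=0x85, mem[0x09]=0x4c

MEM[0x03,0x06,0x08,0x05,0x09] = 30 a6 51 85 4c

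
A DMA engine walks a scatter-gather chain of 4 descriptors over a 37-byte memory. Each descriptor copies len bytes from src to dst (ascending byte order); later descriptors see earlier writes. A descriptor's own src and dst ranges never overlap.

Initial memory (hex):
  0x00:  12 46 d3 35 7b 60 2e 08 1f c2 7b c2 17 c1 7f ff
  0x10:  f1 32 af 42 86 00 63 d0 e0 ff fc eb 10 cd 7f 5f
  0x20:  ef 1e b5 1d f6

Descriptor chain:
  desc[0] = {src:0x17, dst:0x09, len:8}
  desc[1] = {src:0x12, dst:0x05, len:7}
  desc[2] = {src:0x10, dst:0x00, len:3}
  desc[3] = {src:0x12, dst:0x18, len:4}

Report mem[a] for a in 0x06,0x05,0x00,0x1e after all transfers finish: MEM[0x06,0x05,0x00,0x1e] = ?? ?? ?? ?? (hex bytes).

MEM[0x06,0x05,0x00,0x1e] = 42 af 7f 7f

[0] 0x17->0x09 len=8 : d0 e0 ff fc eb 10 cd 7f
[1] 0x12->0x05 len=7 : af 42 86 00 63 d0 e0
[2] 0x10->0x00 len=3 : 7f 32 af
[3] 0x12->0x18 len=4 : af 42 86 00
query mem[0x06]=0x42, mem[0x05]=0xaf, mem[0x00]=0x7f, mem[0x1e]=0x7f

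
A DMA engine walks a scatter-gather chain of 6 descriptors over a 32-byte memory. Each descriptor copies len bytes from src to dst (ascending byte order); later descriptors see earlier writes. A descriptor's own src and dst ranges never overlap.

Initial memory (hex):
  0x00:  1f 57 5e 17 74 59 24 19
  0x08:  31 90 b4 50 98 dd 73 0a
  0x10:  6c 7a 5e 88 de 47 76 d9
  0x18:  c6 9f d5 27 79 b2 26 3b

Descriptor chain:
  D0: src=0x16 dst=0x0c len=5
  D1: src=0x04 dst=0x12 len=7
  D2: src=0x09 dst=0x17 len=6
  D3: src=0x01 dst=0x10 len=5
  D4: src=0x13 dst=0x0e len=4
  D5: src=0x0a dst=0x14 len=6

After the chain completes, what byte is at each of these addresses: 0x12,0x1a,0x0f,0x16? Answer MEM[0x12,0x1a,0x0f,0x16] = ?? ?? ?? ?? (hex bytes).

MEM[0x12,0x1a,0x0f,0x16] = 17 76 59 76

D0: mem[0x0c..0x10] <- [76 d9 c6 9f d5]
D1: mem[0x12..0x18] <- [74 59 24 19 31 90 b4]
D2: mem[0x17..0x1c] <- [90 b4 50 76 d9 c6]
D3: mem[0x10..0x14] <- [57 5e 17 74 59]
D4: mem[0x0e..0x11] <- [74 59 19 31]
D5: mem[0x14..0x19] <- [b4 50 76 d9 74 59]
query mem[0x12]=0x17, mem[0x1a]=0x76, mem[0x0f]=0x59, mem[0x16]=0x76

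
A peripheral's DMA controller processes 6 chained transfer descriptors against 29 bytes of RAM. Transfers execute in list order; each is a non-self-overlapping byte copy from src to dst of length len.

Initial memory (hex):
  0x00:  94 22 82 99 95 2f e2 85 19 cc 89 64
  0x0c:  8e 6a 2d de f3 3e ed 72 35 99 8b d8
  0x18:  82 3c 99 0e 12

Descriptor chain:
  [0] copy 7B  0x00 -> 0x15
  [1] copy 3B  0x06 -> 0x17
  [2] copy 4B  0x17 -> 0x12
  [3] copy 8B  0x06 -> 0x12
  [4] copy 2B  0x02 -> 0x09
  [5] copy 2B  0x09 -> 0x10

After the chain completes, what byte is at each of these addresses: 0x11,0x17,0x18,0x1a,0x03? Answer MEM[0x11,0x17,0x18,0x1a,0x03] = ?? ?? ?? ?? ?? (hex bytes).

D0: mem[0x15..0x1b] <- [94 22 82 99 95 2f e2]
D1: mem[0x17..0x19] <- [e2 85 19]
D2: mem[0x12..0x15] <- [e2 85 19 2f]
D3: mem[0x12..0x19] <- [e2 85 19 cc 89 64 8e 6a]
D4: mem[0x09..0x0a] <- [82 99]
D5: mem[0x10..0x11] <- [82 99]
query mem[0x11]=0x99, mem[0x17]=0x64, mem[0x18]=0x8e, mem[0x1a]=0x2f, mem[0x03]=0x99

MEM[0x11,0x17,0x18,0x1a,0x03] = 99 64 8e 2f 99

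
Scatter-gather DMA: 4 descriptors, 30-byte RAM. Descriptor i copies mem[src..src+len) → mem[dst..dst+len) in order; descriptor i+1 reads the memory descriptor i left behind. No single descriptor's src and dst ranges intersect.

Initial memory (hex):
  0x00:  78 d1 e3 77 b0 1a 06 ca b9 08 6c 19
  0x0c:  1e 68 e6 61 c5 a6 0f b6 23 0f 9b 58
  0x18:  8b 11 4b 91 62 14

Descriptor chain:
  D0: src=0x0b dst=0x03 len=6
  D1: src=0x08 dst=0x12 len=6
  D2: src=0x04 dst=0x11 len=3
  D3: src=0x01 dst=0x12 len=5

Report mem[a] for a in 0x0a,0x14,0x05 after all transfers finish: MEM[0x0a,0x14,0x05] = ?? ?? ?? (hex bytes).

MEM[0x0a,0x14,0x05] = 6c 19 68

  after D0: wrote 6B at 0x03 = 191e68e661c5
  after D1: wrote 6B at 0x12 = c5086c191e68
  after D2: wrote 3B at 0x11 = 1e68e6
  after D3: wrote 5B at 0x12 = d1e3191e68
query mem[0x0a]=0x6c, mem[0x14]=0x19, mem[0x05]=0x68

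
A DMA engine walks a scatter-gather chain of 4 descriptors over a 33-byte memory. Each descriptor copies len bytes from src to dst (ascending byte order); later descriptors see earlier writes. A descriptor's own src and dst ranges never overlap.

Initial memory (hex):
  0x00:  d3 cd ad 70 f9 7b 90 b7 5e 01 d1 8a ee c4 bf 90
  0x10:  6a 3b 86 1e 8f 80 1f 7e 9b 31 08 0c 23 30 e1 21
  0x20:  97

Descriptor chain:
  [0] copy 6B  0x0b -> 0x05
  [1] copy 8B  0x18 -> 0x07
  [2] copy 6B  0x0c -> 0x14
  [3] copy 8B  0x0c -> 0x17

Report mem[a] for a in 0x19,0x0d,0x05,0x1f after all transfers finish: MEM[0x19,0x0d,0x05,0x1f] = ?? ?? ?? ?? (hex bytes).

MEM[0x19,0x0d,0x05,0x1f] = 21 e1 8a 21

[0] 0x0b->0x05 len=6 : 8a ee c4 bf 90 6a
[1] 0x18->0x07 len=8 : 9b 31 08 0c 23 30 e1 21
[2] 0x0c->0x14 len=6 : 30 e1 21 90 6a 3b
[3] 0x0c->0x17 len=8 : 30 e1 21 90 6a 3b 86 1e
query mem[0x19]=0x21, mem[0x0d]=0xe1, mem[0x05]=0x8a, mem[0x1f]=0x21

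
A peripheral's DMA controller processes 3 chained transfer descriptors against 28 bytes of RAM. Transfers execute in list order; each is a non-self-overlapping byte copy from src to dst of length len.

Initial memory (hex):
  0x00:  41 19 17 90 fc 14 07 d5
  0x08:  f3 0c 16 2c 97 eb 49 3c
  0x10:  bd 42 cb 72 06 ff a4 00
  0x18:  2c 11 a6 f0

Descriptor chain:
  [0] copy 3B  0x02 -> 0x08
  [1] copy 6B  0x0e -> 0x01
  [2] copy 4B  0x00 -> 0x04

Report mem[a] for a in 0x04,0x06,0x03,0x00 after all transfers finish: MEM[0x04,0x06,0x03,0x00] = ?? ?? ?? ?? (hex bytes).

MEM[0x04,0x06,0x03,0x00] = 41 3c bd 41

  after D0: wrote 3B at 0x08 = 1790fc
  after D1: wrote 6B at 0x01 = 493cbd42cb72
  after D2: wrote 4B at 0x04 = 41493cbd
query mem[0x04]=0x41, mem[0x06]=0x3c, mem[0x03]=0xbd, mem[0x00]=0x41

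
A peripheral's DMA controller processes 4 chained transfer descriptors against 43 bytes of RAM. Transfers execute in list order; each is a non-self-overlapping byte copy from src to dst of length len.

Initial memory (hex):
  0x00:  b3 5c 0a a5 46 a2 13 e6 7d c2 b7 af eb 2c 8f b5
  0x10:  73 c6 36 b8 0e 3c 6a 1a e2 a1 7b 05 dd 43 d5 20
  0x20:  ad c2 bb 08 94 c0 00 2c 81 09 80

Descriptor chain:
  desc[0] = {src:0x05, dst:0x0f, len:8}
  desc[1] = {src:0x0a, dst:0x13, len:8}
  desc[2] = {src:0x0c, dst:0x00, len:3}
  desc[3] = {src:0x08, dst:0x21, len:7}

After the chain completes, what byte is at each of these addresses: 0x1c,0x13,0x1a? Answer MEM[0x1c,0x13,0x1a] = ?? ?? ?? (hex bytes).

#0 dst[0x0f+8] := {0xa2,0x13,0xe6,0x7d,0xc2,0xb7,0xaf,0xeb}
#1 dst[0x13+8] := {0xb7,0xaf,0xeb,0x2c,0x8f,0xa2,0x13,0xe6}
#2 dst[0x00+3] := {0xeb,0x2c,0x8f}
#3 dst[0x21+7] := {0x7d,0xc2,0xb7,0xaf,0xeb,0x2c,0x8f}
query mem[0x1c]=0xdd, mem[0x13]=0xb7, mem[0x1a]=0xe6

MEM[0x1c,0x13,0x1a] = dd b7 e6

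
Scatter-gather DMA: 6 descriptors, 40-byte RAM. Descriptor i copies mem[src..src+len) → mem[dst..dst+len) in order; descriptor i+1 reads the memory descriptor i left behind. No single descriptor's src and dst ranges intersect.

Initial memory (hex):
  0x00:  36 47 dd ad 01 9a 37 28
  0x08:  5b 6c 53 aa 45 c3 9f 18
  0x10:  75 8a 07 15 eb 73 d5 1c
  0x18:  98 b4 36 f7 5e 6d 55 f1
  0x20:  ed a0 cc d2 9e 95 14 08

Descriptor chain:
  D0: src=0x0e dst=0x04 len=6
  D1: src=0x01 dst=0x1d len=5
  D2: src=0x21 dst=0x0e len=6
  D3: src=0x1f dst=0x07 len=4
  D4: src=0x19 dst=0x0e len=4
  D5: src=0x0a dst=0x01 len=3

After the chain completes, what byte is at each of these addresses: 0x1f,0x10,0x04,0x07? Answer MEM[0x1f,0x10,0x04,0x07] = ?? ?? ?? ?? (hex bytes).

  after D0: wrote 6B at 0x04 = 9f18758a0715
  after D1: wrote 5B at 0x1d = 47ddad9f18
  after D2: wrote 6B at 0x0e = 18ccd29e9514
  after D3: wrote 4B at 0x07 = ad9f18cc
  after D4: wrote 4B at 0x0e = b436f75e
  after D5: wrote 3B at 0x01 = ccaa45
query mem[0x1f]=0xad, mem[0x10]=0xf7, mem[0x04]=0x9f, mem[0x07]=0xad

MEM[0x1f,0x10,0x04,0x07] = ad f7 9f ad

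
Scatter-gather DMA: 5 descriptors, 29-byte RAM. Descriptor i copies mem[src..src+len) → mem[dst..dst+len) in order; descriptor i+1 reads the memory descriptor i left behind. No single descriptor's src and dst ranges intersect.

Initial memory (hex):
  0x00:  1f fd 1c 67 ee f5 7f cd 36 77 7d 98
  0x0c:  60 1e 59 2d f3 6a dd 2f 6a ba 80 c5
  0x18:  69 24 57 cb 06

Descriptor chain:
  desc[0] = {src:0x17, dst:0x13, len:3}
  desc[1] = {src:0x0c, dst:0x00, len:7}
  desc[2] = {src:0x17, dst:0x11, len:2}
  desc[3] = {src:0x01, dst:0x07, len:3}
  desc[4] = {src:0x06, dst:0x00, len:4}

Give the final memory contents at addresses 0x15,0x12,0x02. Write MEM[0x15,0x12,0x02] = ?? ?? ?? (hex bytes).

MEM[0x15,0x12,0x02] = 24 69 59

#0 dst[0x13+3] := {0xc5,0x69,0x24}
#1 dst[0x00+7] := {0x60,0x1e,0x59,0x2d,0xf3,0x6a,0xdd}
#2 dst[0x11+2] := {0xc5,0x69}
#3 dst[0x07+3] := {0x1e,0x59,0x2d}
#4 dst[0x00+4] := {0xdd,0x1e,0x59,0x2d}
query mem[0x15]=0x24, mem[0x12]=0x69, mem[0x02]=0x59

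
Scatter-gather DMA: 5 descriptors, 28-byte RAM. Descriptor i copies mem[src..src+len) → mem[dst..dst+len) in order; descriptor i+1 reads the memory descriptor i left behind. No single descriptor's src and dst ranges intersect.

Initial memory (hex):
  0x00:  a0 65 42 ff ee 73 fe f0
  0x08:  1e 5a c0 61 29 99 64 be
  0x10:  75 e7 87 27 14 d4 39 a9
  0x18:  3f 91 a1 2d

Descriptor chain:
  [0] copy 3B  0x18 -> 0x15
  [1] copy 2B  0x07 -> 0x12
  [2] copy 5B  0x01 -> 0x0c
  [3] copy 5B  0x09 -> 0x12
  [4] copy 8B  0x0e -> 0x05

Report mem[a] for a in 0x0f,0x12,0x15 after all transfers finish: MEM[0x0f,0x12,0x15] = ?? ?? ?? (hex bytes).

MEM[0x0f,0x12,0x15] = ee 5a 65

D0: mem[0x15..0x17] <- [3f 91 a1]
D1: mem[0x12..0x13] <- [f0 1e]
D2: mem[0x0c..0x10] <- [65 42 ff ee 73]
D3: mem[0x12..0x16] <- [5a c0 61 65 42]
D4: mem[0x05..0x0c] <- [ff ee 73 e7 5a c0 61 65]
query mem[0x0f]=0xee, mem[0x12]=0x5a, mem[0x15]=0x65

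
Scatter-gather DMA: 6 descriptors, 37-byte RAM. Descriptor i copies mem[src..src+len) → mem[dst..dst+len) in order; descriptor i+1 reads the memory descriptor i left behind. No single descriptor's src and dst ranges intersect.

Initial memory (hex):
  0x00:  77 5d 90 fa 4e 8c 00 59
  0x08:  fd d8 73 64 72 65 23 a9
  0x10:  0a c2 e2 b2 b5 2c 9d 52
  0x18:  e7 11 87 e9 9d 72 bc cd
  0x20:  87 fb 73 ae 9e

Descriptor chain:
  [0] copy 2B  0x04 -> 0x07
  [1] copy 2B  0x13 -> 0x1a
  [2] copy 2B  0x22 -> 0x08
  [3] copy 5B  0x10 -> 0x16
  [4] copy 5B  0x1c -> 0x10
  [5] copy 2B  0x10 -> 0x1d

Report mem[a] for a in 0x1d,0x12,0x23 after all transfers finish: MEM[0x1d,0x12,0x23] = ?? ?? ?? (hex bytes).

  after D0: wrote 2B at 0x07 = 4e8c
  after D1: wrote 2B at 0x1a = b2b5
  after D2: wrote 2B at 0x08 = 73ae
  after D3: wrote 5B at 0x16 = 0ac2e2b2b5
  after D4: wrote 5B at 0x10 = 9d72bccd87
  after D5: wrote 2B at 0x1d = 9d72
query mem[0x1d]=0x9d, mem[0x12]=0xbc, mem[0x23]=0xae

MEM[0x1d,0x12,0x23] = 9d bc ae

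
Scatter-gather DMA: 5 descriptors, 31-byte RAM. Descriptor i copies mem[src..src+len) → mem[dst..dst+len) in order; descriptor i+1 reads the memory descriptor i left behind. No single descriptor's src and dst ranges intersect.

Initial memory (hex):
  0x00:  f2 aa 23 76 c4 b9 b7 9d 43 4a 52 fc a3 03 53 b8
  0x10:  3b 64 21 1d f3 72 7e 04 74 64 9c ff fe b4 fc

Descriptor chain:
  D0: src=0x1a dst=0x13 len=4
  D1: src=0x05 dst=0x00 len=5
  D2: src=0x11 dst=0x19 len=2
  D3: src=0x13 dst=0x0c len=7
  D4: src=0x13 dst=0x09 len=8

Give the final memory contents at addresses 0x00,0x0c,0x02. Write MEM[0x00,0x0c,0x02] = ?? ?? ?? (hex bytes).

#0 dst[0x13+4] := {0x9c,0xff,0xfe,0xb4}
#1 dst[0x00+5] := {0xb9,0xb7,0x9d,0x43,0x4a}
#2 dst[0x19+2] := {0x64,0x21}
#3 dst[0x0c+7] := {0x9c,0xff,0xfe,0xb4,0x04,0x74,0x64}
#4 dst[0x09+8] := {0x9c,0xff,0xfe,0xb4,0x04,0x74,0x64,0x21}
query mem[0x00]=0xb9, mem[0x0c]=0xb4, mem[0x02]=0x9d

MEM[0x00,0x0c,0x02] = b9 b4 9d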